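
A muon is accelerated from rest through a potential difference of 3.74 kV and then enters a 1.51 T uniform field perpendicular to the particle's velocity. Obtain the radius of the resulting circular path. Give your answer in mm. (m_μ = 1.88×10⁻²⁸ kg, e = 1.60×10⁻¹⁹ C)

The kinetic energy gained is K = qV = (1×1.60×10^-19)(3740) = 5.98×10^-16 J.
v = √(2K/m) = 2.52×10^6 m/s.
r = mv/(qB) = (1.88×10^-28)(2.52×10^6) / [(1×1.60×10^-19)(1.51)] = 1.96×10^-3 m.

r ≈ 1.96 mm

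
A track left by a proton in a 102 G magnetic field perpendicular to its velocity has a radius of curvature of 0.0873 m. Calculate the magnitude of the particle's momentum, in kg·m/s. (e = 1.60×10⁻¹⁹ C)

Since qvB = mv²/r, the momentum p = mv = qBr.
p = (1×1.60×10^-19)(0.0102)(0.0873) = 1.42×10^-22 kg·m/s.

p ≈ 1.42×10^-22 kg·m/s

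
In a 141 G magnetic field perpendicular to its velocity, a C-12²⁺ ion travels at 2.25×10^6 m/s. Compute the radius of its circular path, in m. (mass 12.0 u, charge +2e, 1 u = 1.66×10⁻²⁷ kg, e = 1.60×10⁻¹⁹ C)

r ≈ 9.93 m

The magnetic force provides the centripetal force: qvB = mv²/r, so r = mv/(qB).
r = (1.99×10^-26 kg)(2.25×10^6 m/s) / [(2×1.60×10^-19 C)(0.0141 T)] = 9.93 m.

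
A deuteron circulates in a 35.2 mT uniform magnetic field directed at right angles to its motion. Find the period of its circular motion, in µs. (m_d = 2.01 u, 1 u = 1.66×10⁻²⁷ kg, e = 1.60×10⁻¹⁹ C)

The cyclotron period is independent of speed: T = 2πm/(qB).
T = 2π(3.34×10^-27) / [(1×1.60×10^-19)(0.0352)] = 3.72×10^-6 s.

T ≈ 3.72 µs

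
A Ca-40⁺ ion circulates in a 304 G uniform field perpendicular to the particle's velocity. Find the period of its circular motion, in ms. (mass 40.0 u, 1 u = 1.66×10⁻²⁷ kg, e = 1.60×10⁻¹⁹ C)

The cyclotron period is independent of speed: T = 2πm/(qB).
T = 2π(6.64×10^-26) / [(1×1.60×10^-19)(0.0304)] = 8.58×10^-5 s.

T ≈ 0.0858 ms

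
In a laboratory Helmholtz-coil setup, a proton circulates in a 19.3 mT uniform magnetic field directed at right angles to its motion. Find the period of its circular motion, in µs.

The cyclotron period is independent of speed: T = 2πm/(qB).
T = 2π(1.67×10^-27) / [(1×1.60×10^-19)(0.0193)] = 3.40×10^-6 s.

T ≈ 3.40 µs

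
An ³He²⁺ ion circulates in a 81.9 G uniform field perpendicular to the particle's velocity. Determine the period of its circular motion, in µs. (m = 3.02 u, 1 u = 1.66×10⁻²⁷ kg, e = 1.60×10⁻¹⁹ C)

T ≈ 12.0 µs

The cyclotron period is independent of speed: T = 2πm/(qB).
T = 2π(5.01×10^-27) / [(2×1.60×10^-19)(8.19×10^-3)] = 1.20×10^-5 s.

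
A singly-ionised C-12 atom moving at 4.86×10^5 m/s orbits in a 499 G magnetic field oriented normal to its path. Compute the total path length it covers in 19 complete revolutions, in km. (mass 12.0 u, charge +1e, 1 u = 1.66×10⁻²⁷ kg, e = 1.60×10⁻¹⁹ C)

r = mv/(qB) = 1.21 m, so one revolution covers 2πr = 7.62 m.
In 19 revolutions: L = 19·2πr = 145 m.

L ≈ 0.145 km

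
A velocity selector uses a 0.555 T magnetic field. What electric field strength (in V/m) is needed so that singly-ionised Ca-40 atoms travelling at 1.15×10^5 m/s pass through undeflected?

E ≈ 6.38×10^4 V/m

qE = qvB ⇒ E = vB = (1.15×10^5)(0.555) = 6.38×10^4 V/m.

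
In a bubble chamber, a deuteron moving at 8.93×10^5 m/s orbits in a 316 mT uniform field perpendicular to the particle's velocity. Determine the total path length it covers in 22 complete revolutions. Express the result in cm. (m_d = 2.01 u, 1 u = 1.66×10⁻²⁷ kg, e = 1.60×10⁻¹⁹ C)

L ≈ 815 cm

r = mv/(qB) = 0.0589 m, so one revolution covers 2πr = 0.370 m.
In 22 revolutions: L = 22·2πr = 8.15 m.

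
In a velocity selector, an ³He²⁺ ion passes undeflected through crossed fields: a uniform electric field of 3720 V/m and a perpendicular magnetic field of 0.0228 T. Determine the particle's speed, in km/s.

For zero net force, qE = qvB, so v = E/B.
v = (3720) / (0.0228) = 1.63×10^5 m/s.

v ≈ 163 km/s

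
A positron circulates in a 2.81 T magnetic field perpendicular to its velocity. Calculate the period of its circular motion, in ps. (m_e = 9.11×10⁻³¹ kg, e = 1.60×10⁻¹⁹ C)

The cyclotron period is independent of speed: T = 2πm/(qB).
T = 2π(9.11×10^-31) / [(1×1.60×10^-19)(2.81)] = 1.27×10^-11 s.

T ≈ 12.7 ps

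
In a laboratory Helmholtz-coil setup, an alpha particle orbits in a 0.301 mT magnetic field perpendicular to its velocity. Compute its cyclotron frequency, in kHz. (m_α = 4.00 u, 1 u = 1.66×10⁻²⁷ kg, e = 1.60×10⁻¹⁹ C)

f ≈ 2.31 kHz

f = qB/(2πm) = (2×1.60×10^-19)(3.01×10^-4) / [2π(6.64×10^-27)] = 2310 Hz.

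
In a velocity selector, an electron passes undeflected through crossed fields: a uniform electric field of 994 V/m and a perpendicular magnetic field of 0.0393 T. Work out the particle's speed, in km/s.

For zero net force, qE = qvB, so v = E/B.
v = (994) / (0.0393) = 2.53×10^4 m/s.

v ≈ 25.3 km/s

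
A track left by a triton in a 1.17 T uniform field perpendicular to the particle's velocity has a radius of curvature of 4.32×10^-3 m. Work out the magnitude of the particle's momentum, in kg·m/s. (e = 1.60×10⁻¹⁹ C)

Since qvB = mv²/r, the momentum p = mv = qBr.
p = (1×1.60×10^-19)(1.17)(4.32×10^-3) = 8.09×10^-22 kg·m/s.

p ≈ 8.09×10^-22 kg·m/s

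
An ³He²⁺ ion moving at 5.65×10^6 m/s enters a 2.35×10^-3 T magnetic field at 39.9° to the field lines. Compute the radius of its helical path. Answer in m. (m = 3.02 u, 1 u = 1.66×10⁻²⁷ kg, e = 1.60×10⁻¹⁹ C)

Only the perpendicular component v⊥ = v sin39.9° = 3.62×10^6 m/s is bent by the field.
r = m v⊥ /(qB) = (5.01×10^-27)(3.62×10^6) / [(2×1.60×10^-19)(2.35×10^-3)] = 24.2 m.

r ≈ 24.2 m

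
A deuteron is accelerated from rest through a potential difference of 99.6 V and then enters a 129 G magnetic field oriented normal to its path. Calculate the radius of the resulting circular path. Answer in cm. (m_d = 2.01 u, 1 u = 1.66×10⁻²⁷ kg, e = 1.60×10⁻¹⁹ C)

The kinetic energy gained is K = qV = (1×1.60×10^-19)(99.6) = 1.59×10^-17 J.
v = √(2K/m) = 9.77×10^4 m/s.
r = mv/(qB) = (3.34×10^-27)(9.77×10^4) / [(1×1.60×10^-19)(0.0129)] = 0.158 m.

r ≈ 15.8 cm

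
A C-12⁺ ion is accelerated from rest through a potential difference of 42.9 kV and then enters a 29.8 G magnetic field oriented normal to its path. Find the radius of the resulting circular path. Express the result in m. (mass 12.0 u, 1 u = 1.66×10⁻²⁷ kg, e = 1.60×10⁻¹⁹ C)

The kinetic energy gained is K = qV = (1×1.60×10^-19)(4.29×10^4) = 6.86×10^-15 J.
v = √(2K/m) = 8.30×10^5 m/s.
r = mv/(qB) = (1.99×10^-26)(8.30×10^5) / [(1×1.60×10^-19)(2.98×10^-3)] = 34.7 m.

r ≈ 34.7 m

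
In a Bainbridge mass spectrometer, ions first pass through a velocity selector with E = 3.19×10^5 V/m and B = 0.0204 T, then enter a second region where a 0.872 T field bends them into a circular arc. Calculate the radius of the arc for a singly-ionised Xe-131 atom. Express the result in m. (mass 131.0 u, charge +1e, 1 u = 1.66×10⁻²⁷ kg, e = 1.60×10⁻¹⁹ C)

r ≈ 24.4 m

The selector passes v = E/B = 3.19×10^5/0.0204 = 1.56×10^7 m/s.
In the deflection region, r = mv/(qB₂) = (2.17×10^-25)(1.56×10^7) / [(1×1.60×10^-19)(0.872)] = 24.4 m.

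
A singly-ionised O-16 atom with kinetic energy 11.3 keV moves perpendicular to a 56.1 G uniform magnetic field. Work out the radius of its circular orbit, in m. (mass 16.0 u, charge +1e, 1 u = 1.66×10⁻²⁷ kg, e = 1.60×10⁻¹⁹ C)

r ≈ 10.9 m

Convert the energy: K = 11.3 keV = 1.81×10^-15 J.
v = √(2K/m) = √(2·1.81×10^-15/2.66×10^-26) = 3.69×10^5 m/s.
r = mv/(qB) = (2.66×10^-26)(3.69×10^5) / [(1×1.60×10^-19)(5.61×10^-3)] = 10.9 m.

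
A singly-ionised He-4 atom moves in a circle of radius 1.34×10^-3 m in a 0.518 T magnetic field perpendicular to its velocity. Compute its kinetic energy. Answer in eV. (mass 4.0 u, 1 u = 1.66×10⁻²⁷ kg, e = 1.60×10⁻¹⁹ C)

v = qBr/m = (1×1.60×10^-19)(0.518)(1.34×10^-3) / (6.64×10^-27) = 1.67×10^4 m/s.
K = ½mv² = 0.5·(6.64×10^-27)·(1.67×10^4)² = 9.29×10^-19 J = 5.80 eV.

K ≈ 5.80 eV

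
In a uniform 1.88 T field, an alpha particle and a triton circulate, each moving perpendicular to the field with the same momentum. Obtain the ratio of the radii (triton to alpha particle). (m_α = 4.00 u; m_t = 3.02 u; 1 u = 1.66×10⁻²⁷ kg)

r = p/(qB) ⇒ at equal p, r ∝ 1/q.
r_{triton}/r_{alpha particle} = 2.00.

ratio ≈ 2.00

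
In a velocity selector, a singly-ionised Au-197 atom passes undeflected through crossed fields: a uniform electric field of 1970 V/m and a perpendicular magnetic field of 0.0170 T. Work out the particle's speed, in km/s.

For zero net force, qE = qvB, so v = E/B.
v = (1970) / (0.0170) = 1.16×10^5 m/s.

v ≈ 116 km/s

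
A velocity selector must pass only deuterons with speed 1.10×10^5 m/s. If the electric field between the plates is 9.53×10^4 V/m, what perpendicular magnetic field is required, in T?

B ≈ 0.866 T

qE = qvB ⇒ B = E/v = (9.53×10^4) / (1.10×10^5) = 0.866 T.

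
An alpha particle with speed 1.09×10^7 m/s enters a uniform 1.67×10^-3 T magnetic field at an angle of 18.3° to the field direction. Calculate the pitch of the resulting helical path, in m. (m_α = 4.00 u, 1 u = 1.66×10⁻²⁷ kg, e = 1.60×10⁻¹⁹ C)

The velocity component along B is v∥ = v cos18.3° = 1.03×10^7 m/s.
The cyclotron period T = 2πm/(qB) = 7.81×10^-5 s is set by m, q, B alone.
Pitch = v∥·T = (1.03×10^7)(7.81×10^-5) = 808 m.

pitch ≈ 808 m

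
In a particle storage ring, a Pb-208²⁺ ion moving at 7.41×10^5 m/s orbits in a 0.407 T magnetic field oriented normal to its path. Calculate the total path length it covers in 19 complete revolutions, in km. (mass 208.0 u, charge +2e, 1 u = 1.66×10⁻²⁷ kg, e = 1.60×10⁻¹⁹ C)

r = mv/(qB) = 1.96 m, so one revolution covers 2πr = 12.3 m.
In 19 revolutions: L = 19·2πr = 235 m.

L ≈ 0.235 km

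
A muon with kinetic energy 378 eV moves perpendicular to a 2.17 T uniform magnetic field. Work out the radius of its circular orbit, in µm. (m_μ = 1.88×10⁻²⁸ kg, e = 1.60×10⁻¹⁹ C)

r ≈ 434 µm

Convert the energy: K = 378 eV = 6.05×10^-17 J.
v = √(2K/m) = √(2·6.05×10^-17/1.88×10^-28) = 8.02×10^5 m/s.
r = mv/(qB) = (1.88×10^-28)(8.02×10^5) / [(1×1.60×10^-19)(2.17)] = 4.34×10^-4 m.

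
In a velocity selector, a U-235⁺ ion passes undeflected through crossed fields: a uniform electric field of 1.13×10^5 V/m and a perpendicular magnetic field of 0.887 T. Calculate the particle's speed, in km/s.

v ≈ 127 km/s

For zero net force, qE = qvB, so v = E/B.
v = (1.13×10^5) / (0.887) = 1.27×10^5 m/s.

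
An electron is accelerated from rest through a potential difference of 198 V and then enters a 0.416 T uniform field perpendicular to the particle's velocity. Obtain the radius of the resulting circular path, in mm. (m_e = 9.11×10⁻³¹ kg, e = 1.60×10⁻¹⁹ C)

r ≈ 0.114 mm

The kinetic energy gained is K = qV = (1×1.60×10^-19)(198) = 3.17×10^-17 J.
v = √(2K/m) = 8.34×10^6 m/s.
r = mv/(qB) = (9.11×10^-31)(8.34×10^6) / [(1×1.60×10^-19)(0.416)] = 1.14×10^-4 m.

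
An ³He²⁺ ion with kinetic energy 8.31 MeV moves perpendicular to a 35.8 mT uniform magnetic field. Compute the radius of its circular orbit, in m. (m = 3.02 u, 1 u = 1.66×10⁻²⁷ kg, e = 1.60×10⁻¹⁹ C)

r ≈ 10.1 m

Convert the energy: K = 8.31 MeV = 1.33×10^-12 J.
v = √(2K/m) = √(2·1.33×10^-12/5.01×10^-27) = 2.30×10^7 m/s.
r = mv/(qB) = (5.01×10^-27)(2.30×10^7) / [(2×1.60×10^-19)(0.0358)] = 10.1 m.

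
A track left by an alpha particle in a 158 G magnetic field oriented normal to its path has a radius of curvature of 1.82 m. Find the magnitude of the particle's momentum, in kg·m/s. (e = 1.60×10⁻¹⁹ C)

p ≈ 9.20×10^-21 kg·m/s

Since qvB = mv²/r, the momentum p = mv = qBr.
p = (2×1.60×10^-19)(0.0158)(1.82) = 9.20×10^-21 kg·m/s.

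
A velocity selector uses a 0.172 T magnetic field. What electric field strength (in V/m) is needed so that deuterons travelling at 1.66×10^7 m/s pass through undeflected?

E ≈ 2.86×10^6 V/m

qE = qvB ⇒ E = vB = (1.66×10^7)(0.172) = 2.86×10^6 V/m.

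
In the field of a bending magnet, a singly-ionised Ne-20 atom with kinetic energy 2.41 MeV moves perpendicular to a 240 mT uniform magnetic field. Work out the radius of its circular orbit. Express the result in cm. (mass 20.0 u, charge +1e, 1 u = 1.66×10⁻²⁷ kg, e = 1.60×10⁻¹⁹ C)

Convert the energy: K = 2.41 MeV = 3.86×10^-13 J.
v = √(2K/m) = √(2·3.86×10^-13/3.32×10^-26) = 4.82×10^6 m/s.
r = mv/(qB) = (3.32×10^-26)(4.82×10^6) / [(1×1.60×10^-19)(0.240)] = 4.17 m.

r ≈ 417 cm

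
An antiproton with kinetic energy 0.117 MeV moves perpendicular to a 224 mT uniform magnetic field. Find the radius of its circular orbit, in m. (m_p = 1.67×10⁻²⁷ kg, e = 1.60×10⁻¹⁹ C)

Convert the energy: K = 0.117 MeV = 1.87×10^-14 J.
v = √(2K/m) = √(2·1.87×10^-14/1.67×10^-27) = 4.73×10^6 m/s.
r = mv/(qB) = (1.67×10^-27)(4.73×10^6) / [(1×1.60×10^-19)(0.224)] = 0.221 m.

r ≈ 0.221 m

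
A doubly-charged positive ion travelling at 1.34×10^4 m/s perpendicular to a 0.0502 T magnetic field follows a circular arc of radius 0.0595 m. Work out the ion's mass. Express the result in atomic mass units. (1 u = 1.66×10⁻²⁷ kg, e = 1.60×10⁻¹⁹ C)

qvB = mv²/r ⇒ m = qBr/v.
m = (2×1.60×10^-19)(0.0502)(0.0595) / (1.34×10^4) = 7.13×10^-26 kg = 43.0 u.

m ≈ 43.0 u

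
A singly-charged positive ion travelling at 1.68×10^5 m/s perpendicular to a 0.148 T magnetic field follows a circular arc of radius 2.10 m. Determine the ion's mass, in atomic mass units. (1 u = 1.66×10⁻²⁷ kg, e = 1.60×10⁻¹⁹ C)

qvB = mv²/r ⇒ m = qBr/v.
m = (1×1.60×10^-19)(0.148)(2.10) / (1.68×10^5) = 2.96×10^-25 kg = 178 u.

m ≈ 178 u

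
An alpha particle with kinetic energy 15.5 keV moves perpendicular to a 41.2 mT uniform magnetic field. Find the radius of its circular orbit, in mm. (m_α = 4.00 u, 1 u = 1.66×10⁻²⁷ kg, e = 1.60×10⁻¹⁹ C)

r ≈ 435 mm

Convert the energy: K = 15.5 keV = 2.48×10^-15 J.
v = √(2K/m) = √(2·2.48×10^-15/6.64×10^-27) = 8.64×10^5 m/s.
r = mv/(qB) = (6.64×10^-27)(8.64×10^5) / [(2×1.60×10^-19)(0.0412)] = 0.435 m.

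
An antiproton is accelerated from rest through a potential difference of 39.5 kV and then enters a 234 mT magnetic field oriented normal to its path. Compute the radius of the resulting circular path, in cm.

r ≈ 12.3 cm

The kinetic energy gained is K = qV = (1×1.60×10^-19)(3.95×10^4) = 6.32×10^-15 J.
v = √(2K/m) = 2.75×10^6 m/s.
r = mv/(qB) = (1.67×10^-27)(2.75×10^6) / [(1×1.60×10^-19)(0.234)] = 0.123 m.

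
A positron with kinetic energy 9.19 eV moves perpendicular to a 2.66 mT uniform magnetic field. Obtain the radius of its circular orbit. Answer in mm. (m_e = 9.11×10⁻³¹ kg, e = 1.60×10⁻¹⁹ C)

Convert the energy: K = 9.19 eV = 1.47×10^-18 J.
v = √(2K/m) = √(2·1.47×10^-18/9.11×10^-31) = 1.80×10^6 m/s.
r = mv/(qB) = (9.11×10^-31)(1.80×10^6) / [(1×1.60×10^-19)(2.66×10^-3)] = 3.85×10^-3 m.

r ≈ 3.85 mm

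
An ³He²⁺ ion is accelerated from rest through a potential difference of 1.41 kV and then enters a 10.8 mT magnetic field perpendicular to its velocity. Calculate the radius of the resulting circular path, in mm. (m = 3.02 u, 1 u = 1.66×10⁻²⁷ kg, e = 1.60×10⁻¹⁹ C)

r ≈ 615 mm

The kinetic energy gained is K = qV = (2×1.60×10^-19)(1410) = 4.51×10^-16 J.
v = √(2K/m) = 4.24×10^5 m/s.
r = mv/(qB) = (5.01×10^-27)(4.24×10^5) / [(2×1.60×10^-19)(0.0108)] = 0.615 m.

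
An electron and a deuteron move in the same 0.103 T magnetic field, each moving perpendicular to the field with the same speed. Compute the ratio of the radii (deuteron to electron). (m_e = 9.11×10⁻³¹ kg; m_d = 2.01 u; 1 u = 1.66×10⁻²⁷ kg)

ratio ≈ 3660

r = mv/(qB) ⇒ at equal v, r ∝ m/q.
r_{deuteron}/r_{electron} = 3660.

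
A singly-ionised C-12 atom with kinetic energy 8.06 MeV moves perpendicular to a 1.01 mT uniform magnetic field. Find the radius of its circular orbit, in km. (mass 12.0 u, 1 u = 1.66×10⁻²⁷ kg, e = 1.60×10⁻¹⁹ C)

Convert the energy: K = 8.06 MeV = 1.29×10^-12 J.
v = √(2K/m) = √(2·1.29×10^-12/1.99×10^-26) = 1.14×10^7 m/s.
r = mv/(qB) = (1.99×10^-26)(1.14×10^7) / [(1×1.60×10^-19)(1.01×10^-3)] = 1400 m.

r ≈ 1.40 km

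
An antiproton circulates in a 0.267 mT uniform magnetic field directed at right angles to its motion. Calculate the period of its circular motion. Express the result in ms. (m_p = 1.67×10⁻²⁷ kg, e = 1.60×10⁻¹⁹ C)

The cyclotron period is independent of speed: T = 2πm/(qB).
T = 2π(1.67×10^-27) / [(1×1.60×10^-19)(2.67×10^-4)] = 2.46×10^-4 s.

T ≈ 0.246 ms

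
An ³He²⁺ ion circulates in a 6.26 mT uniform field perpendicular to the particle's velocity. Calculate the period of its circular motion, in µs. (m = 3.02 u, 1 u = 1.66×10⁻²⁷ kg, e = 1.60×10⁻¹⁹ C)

The cyclotron period is independent of speed: T = 2πm/(qB).
T = 2π(5.01×10^-27) / [(2×1.60×10^-19)(6.26×10^-3)] = 1.57×10^-5 s.

T ≈ 15.7 µs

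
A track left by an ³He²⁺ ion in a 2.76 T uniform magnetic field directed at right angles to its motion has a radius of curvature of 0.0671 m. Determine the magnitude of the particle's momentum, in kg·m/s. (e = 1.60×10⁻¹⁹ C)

Since qvB = mv²/r, the momentum p = mv = qBr.
p = (2×1.60×10^-19)(2.76)(0.0671) = 5.93×10^-20 kg·m/s.

p ≈ 5.93×10^-20 kg·m/s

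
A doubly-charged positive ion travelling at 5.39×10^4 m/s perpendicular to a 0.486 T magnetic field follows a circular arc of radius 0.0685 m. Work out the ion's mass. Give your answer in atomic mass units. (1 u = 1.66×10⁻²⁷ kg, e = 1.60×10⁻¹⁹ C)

qvB = mv²/r ⇒ m = qBr/v.
m = (2×1.60×10^-19)(0.486)(0.0685) / (5.39×10^4) = 1.98×10^-25 kg = 119 u.

m ≈ 119 u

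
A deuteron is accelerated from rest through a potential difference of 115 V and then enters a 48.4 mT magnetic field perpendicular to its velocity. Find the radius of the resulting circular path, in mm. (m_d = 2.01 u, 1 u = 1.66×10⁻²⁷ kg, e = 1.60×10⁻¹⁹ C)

r ≈ 45.2 mm

The kinetic energy gained is K = qV = (1×1.60×10^-19)(115) = 1.84×10^-17 J.
v = √(2K/m) = 1.05×10^5 m/s.
r = mv/(qB) = (3.34×10^-27)(1.05×10^5) / [(1×1.60×10^-19)(0.0484)] = 0.0452 m.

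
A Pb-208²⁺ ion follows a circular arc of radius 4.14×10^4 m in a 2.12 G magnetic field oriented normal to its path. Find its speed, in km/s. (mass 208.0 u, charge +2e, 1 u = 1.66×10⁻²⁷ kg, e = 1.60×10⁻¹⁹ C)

From qvB = mv²/r, v = qBr/m.
v = (2×1.60×10^-19)(2.12×10^-4)(4.14×10^4) / (3.45×10^-25) = 8.13×10^6 m/s.

v ≈ 8130 km/s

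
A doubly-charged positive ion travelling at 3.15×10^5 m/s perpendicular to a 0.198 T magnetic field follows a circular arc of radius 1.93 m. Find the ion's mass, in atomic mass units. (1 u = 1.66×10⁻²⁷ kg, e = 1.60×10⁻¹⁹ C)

m ≈ 234 u

qvB = mv²/r ⇒ m = qBr/v.
m = (2×1.60×10^-19)(0.198)(1.93) / (3.15×10^5) = 3.88×10^-25 kg = 234 u.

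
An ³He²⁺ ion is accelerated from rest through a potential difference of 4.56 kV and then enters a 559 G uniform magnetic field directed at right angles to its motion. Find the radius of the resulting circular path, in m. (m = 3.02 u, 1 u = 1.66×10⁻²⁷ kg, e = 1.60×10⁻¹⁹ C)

The kinetic energy gained is K = qV = (2×1.60×10^-19)(4560) = 1.46×10^-15 J.
v = √(2K/m) = 7.63×10^5 m/s.
r = mv/(qB) = (5.01×10^-27)(7.63×10^5) / [(2×1.60×10^-19)(0.0559)] = 0.214 m.

r ≈ 0.214 m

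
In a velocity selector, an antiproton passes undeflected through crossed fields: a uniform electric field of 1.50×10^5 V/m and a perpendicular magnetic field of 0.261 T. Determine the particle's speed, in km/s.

v ≈ 575 km/s

For zero net force, qE = qvB, so v = E/B.
v = (1.50×10^5) / (0.261) = 5.75×10^5 m/s.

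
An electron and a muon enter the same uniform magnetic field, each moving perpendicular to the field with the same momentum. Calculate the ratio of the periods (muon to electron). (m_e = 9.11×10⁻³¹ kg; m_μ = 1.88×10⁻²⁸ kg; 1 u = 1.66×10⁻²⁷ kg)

ratio ≈ 206

T = 2πm/(qB) is independent of speed, so T₂/T₁ = (m₂/q₂)/(m₁/q₁).
T_{muon}/T_{electron} = (1.88×10^-28/1e) / (9.11×10^-31/1e) = 206.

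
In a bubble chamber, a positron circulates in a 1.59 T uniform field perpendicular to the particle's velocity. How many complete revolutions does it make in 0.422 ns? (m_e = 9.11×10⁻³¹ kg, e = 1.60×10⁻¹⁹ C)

T = 2πm/(qB) = 2π(9.11×10^-31) / [(1×1.60×10^-19)(1.59)] = 2.2500×10^-11 s.
N = t/T = 4.22×10^-10 / 2.2500×10^-11 ≈ 18.76, so 18 complete revolutions.

N = 18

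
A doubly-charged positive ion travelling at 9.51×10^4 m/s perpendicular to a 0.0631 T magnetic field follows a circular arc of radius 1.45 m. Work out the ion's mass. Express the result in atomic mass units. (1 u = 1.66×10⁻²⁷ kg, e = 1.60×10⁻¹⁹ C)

m ≈ 185 u

qvB = mv²/r ⇒ m = qBr/v.
m = (2×1.60×10^-19)(0.0631)(1.45) / (9.51×10^4) = 3.08×10^-25 kg = 185 u.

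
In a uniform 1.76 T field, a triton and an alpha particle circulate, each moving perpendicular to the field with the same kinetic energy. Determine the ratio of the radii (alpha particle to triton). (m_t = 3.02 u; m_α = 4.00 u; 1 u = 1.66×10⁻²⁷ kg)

r = √(2mK)/(qB) ⇒ at equal K, r ∝ √m/q.
r_{alpha particle}/r_{triton} = 0.575.

ratio ≈ 0.575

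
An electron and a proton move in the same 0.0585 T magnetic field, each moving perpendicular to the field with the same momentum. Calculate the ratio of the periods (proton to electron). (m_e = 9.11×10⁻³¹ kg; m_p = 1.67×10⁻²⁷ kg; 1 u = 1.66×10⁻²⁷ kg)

ratio ≈ 1830

T = 2πm/(qB) is independent of speed, so T₂/T₁ = (m₂/q₂)/(m₁/q₁).
T_{proton}/T_{electron} = (1.67×10^-27/1e) / (9.11×10^-31/1e) = 1830.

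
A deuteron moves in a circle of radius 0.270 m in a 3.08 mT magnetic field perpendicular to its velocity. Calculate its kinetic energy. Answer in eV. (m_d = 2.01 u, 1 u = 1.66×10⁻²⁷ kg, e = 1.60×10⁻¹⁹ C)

K ≈ 16.6 eV

v = qBr/m = (1×1.60×10^-19)(3.08×10^-3)(0.270) / (3.34×10^-27) = 3.99×10^4 m/s.
K = ½mv² = 0.5·(3.34×10^-27)·(3.99×10^4)² = 2.65×10^-18 J = 16.6 eV.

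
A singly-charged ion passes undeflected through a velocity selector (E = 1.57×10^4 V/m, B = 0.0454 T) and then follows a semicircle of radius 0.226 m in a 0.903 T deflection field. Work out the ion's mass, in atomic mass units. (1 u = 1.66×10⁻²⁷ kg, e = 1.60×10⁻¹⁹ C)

m ≈ 56.9 u

v = E/B₁ = 3.46×10^5 m/s.
From r = mv/(qB₂), m = qB₂r/v = (1×1.60×10^-19)(0.903)(0.226) / (3.46×10^5) = 9.44×10^-26 kg.
In atomic mass units: m = 9.44×10^-26 / 1.66×10^-27 = 56.9 u.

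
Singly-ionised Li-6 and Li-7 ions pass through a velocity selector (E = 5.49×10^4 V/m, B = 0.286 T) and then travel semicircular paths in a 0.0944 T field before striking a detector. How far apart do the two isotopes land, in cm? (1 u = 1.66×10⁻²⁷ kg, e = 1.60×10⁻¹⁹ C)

Δd ≈ 4.22 cm

Both emerge at v = E/B₁ = 1.92×10^5 m/s.
r = mv/(qB₂), so r₁ = 0.1266 m and r₂ = 0.1477 m, giving Δr = 0.0211 m.
After a semicircle each ion lands a diameter 2r from the entry slit, so the separation is 2Δr = 0.0422 m.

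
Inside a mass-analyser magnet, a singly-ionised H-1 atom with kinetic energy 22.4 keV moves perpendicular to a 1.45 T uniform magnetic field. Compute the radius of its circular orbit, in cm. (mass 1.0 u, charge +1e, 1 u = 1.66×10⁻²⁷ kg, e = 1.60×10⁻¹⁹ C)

Convert the energy: K = 22.4 keV = 3.58×10^-15 J.
v = √(2K/m) = √(2·3.58×10^-15/1.66×10^-27) = 2.08×10^6 m/s.
r = mv/(qB) = (1.66×10^-27)(2.08×10^6) / [(1×1.60×10^-19)(1.45)] = 0.0149 m.

r ≈ 1.49 cm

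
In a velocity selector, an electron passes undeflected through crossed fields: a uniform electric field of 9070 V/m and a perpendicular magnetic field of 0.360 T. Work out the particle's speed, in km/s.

v ≈ 25.2 km/s

For zero net force, qE = qvB, so v = E/B.
v = (9070) / (0.360) = 2.52×10^4 m/s.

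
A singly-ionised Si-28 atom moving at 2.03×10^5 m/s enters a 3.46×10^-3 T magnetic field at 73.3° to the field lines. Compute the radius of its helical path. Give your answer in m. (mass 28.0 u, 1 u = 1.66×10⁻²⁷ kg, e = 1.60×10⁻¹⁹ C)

Only the perpendicular component v⊥ = v sin73.3° = 1.94×10^5 m/s is bent by the field.
r = m v⊥ /(qB) = (4.65×10^-26)(1.94×10^5) / [(1×1.60×10^-19)(3.46×10^-3)] = 16.3 m.

r ≈ 16.3 m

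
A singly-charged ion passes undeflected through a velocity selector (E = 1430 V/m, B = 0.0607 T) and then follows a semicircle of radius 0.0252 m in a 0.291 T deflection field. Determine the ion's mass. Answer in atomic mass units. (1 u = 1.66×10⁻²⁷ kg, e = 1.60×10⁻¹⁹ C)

m ≈ 30.0 u

v = E/B₁ = 2.36×10^4 m/s.
From r = mv/(qB₂), m = qB₂r/v = (1×1.60×10^-19)(0.291)(0.0252) / (2.36×10^4) = 4.98×10^-26 kg.
In atomic mass units: m = 4.98×10^-26 / 1.66×10^-27 = 30.0 u.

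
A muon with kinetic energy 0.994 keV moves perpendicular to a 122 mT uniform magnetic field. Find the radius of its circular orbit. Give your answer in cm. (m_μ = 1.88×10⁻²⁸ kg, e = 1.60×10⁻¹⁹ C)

Convert the energy: K = 0.994 keV = 1.59×10^-16 J.
v = √(2K/m) = √(2·1.59×10^-16/1.88×10^-28) = 1.30×10^6 m/s.
r = mv/(qB) = (1.88×10^-28)(1.30×10^6) / [(1×1.60×10^-19)(0.122)] = 0.0125 m.

r ≈ 1.25 cm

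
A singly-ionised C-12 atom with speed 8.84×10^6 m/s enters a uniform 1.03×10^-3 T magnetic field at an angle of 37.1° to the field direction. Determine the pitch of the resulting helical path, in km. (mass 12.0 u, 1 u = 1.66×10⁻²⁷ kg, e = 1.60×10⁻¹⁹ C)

The velocity component along B is v∥ = v cos37.1° = 7.05×10^6 m/s.
The cyclotron period T = 2πm/(qB) = 7.59×10^-4 s is set by m, q, B alone.
Pitch = v∥·T = (7.05×10^6)(7.59×10^-4) = 5350 m.

pitch ≈ 5.35 km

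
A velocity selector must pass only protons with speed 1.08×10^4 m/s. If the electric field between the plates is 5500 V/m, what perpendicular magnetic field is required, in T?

qE = qvB ⇒ B = E/v = (5500) / (1.08×10^4) = 0.509 T.

B ≈ 0.509 T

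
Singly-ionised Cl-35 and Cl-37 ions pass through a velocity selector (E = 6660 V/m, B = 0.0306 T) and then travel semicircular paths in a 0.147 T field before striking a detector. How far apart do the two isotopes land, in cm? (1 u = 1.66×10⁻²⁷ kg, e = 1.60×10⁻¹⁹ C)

Δd ≈ 6.14 cm

Both emerge at v = E/B₁ = 2.18×10^5 m/s.
r = mv/(qB₂), so r₁ = 0.5376 m and r₂ = 0.5684 m, giving Δr = 0.0307 m.
After a semicircle each ion lands a diameter 2r from the entry slit, so the separation is 2Δr = 0.0614 m.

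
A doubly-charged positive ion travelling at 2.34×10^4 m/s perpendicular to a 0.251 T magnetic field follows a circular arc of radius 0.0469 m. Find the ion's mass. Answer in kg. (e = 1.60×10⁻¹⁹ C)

m ≈ 1.61×10^-25 kg

qvB = mv²/r ⇒ m = qBr/v.
m = (2×1.60×10^-19)(0.251)(0.0469) / (2.34×10^4) = 1.61×10^-25 kg.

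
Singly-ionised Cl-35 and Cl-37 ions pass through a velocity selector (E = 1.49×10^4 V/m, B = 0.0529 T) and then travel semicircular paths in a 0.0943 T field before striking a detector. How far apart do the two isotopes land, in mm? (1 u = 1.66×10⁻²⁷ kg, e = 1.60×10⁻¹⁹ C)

Both emerge at v = E/B₁ = 2.82×10^5 m/s.
r = mv/(qB₂), so r₁ = 1.0846 m and r₂ = 1.1466 m, giving Δr = 0.0620 m.
After a semicircle each ion lands a diameter 2r from the entry slit, so the separation is 2Δr = 0.124 m.

Δd ≈ 124 mm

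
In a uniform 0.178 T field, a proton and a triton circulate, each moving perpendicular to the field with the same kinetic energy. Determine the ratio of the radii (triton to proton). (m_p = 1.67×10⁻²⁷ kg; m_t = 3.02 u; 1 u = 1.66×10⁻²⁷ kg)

ratio ≈ 1.73

r = √(2mK)/(qB) ⇒ at equal K, r ∝ √m/q.
r_{triton}/r_{proton} = 1.73.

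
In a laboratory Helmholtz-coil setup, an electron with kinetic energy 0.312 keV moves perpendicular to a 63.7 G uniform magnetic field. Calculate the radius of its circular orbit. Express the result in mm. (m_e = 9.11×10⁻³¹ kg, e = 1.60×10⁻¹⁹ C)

Convert the energy: K = 0.312 keV = 4.99×10^-17 J.
v = √(2K/m) = √(2·4.99×10^-17/9.11×10^-31) = 1.05×10^7 m/s.
r = mv/(qB) = (9.11×10^-31)(1.05×10^7) / [(1×1.60×10^-19)(6.37×10^-3)] = 9.36×10^-3 m.

r ≈ 9.36 mm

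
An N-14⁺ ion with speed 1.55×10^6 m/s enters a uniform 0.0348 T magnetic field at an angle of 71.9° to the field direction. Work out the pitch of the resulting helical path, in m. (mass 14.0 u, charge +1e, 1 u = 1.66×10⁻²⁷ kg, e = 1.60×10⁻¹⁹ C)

pitch ≈ 12.6 m

The velocity component along B is v∥ = v cos71.9° = 4.82×10^5 m/s.
The cyclotron period T = 2πm/(qB) = 2.62×10^-5 s is set by m, q, B alone.
Pitch = v∥·T = (4.82×10^5)(2.62×10^-5) = 12.6 m.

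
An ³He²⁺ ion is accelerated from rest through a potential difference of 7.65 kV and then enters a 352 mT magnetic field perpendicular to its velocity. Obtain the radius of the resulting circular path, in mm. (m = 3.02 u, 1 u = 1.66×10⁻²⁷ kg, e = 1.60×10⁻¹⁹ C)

The kinetic energy gained is K = qV = (2×1.60×10^-19)(7650) = 2.45×10^-15 J.
v = √(2K/m) = 9.88×10^5 m/s.
r = mv/(qB) = (5.01×10^-27)(9.88×10^5) / [(2×1.60×10^-19)(0.352)] = 0.0440 m.

r ≈ 44.0 mm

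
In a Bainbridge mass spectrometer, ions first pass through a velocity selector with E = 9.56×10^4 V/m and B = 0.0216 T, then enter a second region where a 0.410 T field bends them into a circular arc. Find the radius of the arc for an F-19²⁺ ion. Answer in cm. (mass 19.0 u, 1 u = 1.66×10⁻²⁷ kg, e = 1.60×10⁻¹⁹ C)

r ≈ 106 cm

The selector passes v = E/B = 9.56×10^4/0.0216 = 4.43×10^6 m/s.
In the deflection region, r = mv/(qB₂) = (3.15×10^-26)(4.43×10^6) / [(2×1.60×10^-19)(0.410)] = 1.06 m.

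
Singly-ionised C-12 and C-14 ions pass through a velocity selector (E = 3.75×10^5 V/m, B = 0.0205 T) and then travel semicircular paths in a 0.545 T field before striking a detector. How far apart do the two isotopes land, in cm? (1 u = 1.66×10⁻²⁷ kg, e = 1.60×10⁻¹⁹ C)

Both emerge at v = E/B₁ = 1.83×10^7 m/s.
r = mv/(qB₂), so r₁ = 4.179 m and r₂ = 4.875 m, giving Δr = 0.696 m.
After a semicircle each ion lands a diameter 2r from the entry slit, so the separation is 2Δr = 1.39 m.

Δd ≈ 139 cm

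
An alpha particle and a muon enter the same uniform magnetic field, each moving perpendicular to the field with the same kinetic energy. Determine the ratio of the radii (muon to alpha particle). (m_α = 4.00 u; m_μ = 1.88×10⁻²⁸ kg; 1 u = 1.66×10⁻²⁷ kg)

r = √(2mK)/(qB) ⇒ at equal K, r ∝ √m/q.
r_{muon}/r_{alpha particle} = 0.337.

ratio ≈ 0.337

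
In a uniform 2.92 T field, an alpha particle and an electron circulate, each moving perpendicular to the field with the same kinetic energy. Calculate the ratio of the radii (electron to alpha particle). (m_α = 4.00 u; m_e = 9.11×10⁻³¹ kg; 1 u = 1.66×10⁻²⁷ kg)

ratio ≈ 0.0234

r = √(2mK)/(qB) ⇒ at equal K, r ∝ √m/q.
r_{electron}/r_{alpha particle} = 0.0234.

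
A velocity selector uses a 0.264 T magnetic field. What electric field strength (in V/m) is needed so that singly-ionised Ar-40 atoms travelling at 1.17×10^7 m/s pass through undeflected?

qE = qvB ⇒ E = vB = (1.17×10^7)(0.264) = 3.09×10^6 V/m.

E ≈ 3.09×10^6 V/m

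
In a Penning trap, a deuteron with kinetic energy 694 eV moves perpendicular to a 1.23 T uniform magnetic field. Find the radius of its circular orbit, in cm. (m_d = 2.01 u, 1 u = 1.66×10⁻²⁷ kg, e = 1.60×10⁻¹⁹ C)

r ≈ 0.437 cm

Convert the energy: K = 694 eV = 1.11×10^-16 J.
v = √(2K/m) = √(2·1.11×10^-16/3.34×10^-27) = 2.58×10^5 m/s.
r = mv/(qB) = (3.34×10^-27)(2.58×10^5) / [(1×1.60×10^-19)(1.23)] = 4.37×10^-3 m.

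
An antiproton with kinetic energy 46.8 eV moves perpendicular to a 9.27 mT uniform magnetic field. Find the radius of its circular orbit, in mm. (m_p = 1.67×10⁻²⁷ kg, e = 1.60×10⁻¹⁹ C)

r ≈ 107 mm

Convert the energy: K = 46.8 eV = 7.49×10^-18 J.
v = √(2K/m) = √(2·7.49×10^-18/1.67×10^-27) = 9.47×10^4 m/s.
r = mv/(qB) = (1.67×10^-27)(9.47×10^4) / [(1×1.60×10^-19)(9.27×10^-3)] = 0.107 m.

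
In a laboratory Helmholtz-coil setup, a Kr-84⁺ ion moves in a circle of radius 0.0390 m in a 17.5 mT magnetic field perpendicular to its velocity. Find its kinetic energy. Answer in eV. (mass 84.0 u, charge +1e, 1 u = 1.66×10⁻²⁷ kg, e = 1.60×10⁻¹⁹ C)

v = qBr/m = (1×1.60×10^-19)(0.0175)(0.0390) / (1.39×10^-25) = 783 m/s.
K = ½mv² = 0.5·(1.39×10^-25)·(783)² = 4.28×10^-20 J = 0.267 eV.

K ≈ 0.267 eV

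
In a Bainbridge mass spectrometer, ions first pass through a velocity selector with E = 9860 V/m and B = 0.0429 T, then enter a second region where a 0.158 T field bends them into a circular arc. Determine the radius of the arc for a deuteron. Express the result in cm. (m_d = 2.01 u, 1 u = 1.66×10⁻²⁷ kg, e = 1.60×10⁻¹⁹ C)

The selector passes v = E/B = 9860/0.0429 = 2.30×10^5 m/s.
In the deflection region, r = mv/(qB₂) = (3.34×10^-27)(2.30×10^5) / [(1×1.60×10^-19)(0.158)] = 0.0303 m.

r ≈ 3.03 cm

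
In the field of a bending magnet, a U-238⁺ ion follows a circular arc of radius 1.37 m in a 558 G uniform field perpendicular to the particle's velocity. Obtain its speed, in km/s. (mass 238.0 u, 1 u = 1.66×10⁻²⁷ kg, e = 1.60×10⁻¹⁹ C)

From qvB = mv²/r, v = qBr/m.
v = (1×1.60×10^-19)(0.0558)(1.37) / (3.95×10^-25) = 3.10×10^4 m/s.

v ≈ 31.0 km/s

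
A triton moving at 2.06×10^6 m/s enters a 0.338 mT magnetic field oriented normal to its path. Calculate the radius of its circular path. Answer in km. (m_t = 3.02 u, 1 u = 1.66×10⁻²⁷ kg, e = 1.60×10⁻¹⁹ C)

r ≈ 0.191 km

The magnetic force provides the centripetal force: qvB = mv²/r, so r = mv/(qB).
r = (5.01×10^-27 kg)(2.06×10^6 m/s) / [(1×1.60×10^-19 C)(3.38×10^-4 T)] = 191 m.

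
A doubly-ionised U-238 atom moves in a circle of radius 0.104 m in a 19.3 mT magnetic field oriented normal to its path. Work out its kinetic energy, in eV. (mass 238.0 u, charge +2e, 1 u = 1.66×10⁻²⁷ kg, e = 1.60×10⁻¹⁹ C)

K ≈ 3.26 eV

v = qBr/m = (2×1.60×10^-19)(0.0193)(0.104) / (3.95×10^-25) = 1630 m/s.
K = ½mv² = 0.5·(3.95×10^-25)·(1630)² = 5.22×10^-19 J = 3.26 eV.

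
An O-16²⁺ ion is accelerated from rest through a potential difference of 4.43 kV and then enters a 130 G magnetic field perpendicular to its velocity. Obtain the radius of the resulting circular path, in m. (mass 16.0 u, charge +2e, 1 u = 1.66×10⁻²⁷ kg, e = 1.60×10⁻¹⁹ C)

The kinetic energy gained is K = qV = (2×1.60×10^-19)(4430) = 1.42×10^-15 J.
v = √(2K/m) = 3.27×10^5 m/s.
r = mv/(qB) = (2.66×10^-26)(3.27×10^5) / [(2×1.60×10^-19)(0.0130)] = 2.09 m.

r ≈ 2.09 m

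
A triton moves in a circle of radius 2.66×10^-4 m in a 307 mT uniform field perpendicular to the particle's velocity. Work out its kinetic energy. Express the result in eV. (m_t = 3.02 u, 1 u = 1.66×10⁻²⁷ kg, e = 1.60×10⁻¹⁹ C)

v = qBr/m = (1×1.60×10^-19)(0.307)(2.66×10^-4) / (5.01×10^-27) = 2610 m/s.
K = ½mv² = 0.5·(5.01×10^-27)·(2610)² = 1.70×10^-20 J = 0.106 eV.

K ≈ 0.106 eV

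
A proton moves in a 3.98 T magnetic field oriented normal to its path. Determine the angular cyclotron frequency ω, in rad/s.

ω = qB/m = (1×1.60×10^-19)(3.98) / (1.67×10^-27) = 3.81×10^8 rad/s.

ω ≈ 3.81×10^8 rad/s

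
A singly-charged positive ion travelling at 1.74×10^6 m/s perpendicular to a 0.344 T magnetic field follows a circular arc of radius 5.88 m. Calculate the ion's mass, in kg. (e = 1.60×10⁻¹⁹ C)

qvB = mv²/r ⇒ m = qBr/v.
m = (1×1.60×10^-19)(0.344)(5.88) / (1.74×10^6) = 1.86×10^-25 kg.

m ≈ 1.86×10^-25 kg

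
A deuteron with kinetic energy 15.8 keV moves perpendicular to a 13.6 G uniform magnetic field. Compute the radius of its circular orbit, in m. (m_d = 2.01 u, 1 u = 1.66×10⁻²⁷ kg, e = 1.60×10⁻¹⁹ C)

r ≈ 18.9 m

Convert the energy: K = 15.8 keV = 2.53×10^-15 J.
v = √(2K/m) = √(2·2.53×10^-15/3.34×10^-27) = 1.23×10^6 m/s.
r = mv/(qB) = (3.34×10^-27)(1.23×10^6) / [(1×1.60×10^-19)(1.36×10^-3)] = 18.9 m.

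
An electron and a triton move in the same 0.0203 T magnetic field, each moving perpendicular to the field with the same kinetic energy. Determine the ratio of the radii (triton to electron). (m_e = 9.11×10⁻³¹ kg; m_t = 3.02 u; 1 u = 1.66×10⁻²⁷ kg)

r = √(2mK)/(qB) ⇒ at equal K, r ∝ √m/q.
r_{triton}/r_{electron} = 74.2.

ratio ≈ 74.2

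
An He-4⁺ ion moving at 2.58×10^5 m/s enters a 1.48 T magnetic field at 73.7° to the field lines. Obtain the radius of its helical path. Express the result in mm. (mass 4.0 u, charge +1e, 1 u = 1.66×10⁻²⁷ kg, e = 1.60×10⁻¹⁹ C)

Only the perpendicular component v⊥ = v sin73.7° = 2.48×10^5 m/s is bent by the field.
r = m v⊥ /(qB) = (6.64×10^-27)(2.48×10^5) / [(1×1.60×10^-19)(1.48)] = 6.94×10^-3 m.

r ≈ 6.94 mm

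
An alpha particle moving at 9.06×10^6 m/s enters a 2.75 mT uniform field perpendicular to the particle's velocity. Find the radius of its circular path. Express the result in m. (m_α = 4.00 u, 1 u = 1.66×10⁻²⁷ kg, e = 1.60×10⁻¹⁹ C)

r ≈ 68.4 m

The magnetic force provides the centripetal force: qvB = mv²/r, so r = mv/(qB).
r = (6.64×10^-27 kg)(9.06×10^6 m/s) / [(2×1.60×10^-19 C)(2.75×10^-3 T)] = 68.4 m.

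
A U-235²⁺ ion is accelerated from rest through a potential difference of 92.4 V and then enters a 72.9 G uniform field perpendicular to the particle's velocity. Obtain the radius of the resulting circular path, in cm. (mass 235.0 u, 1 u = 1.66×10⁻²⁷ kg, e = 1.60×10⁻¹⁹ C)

The kinetic energy gained is K = qV = (2×1.60×10^-19)(92.4) = 2.96×10^-17 J.
v = √(2K/m) = 1.23×10^4 m/s.
r = mv/(qB) = (3.90×10^-25)(1.23×10^4) / [(2×1.60×10^-19)(7.29×10^-3)] = 2.06 m.

r ≈ 206 cm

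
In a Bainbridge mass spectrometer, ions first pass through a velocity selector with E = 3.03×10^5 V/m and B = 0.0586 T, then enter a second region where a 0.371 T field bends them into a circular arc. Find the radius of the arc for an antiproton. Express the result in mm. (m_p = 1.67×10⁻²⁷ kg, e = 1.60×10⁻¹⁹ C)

r ≈ 145 mm

The selector passes v = E/B = 3.03×10^5/0.0586 = 5.17×10^6 m/s.
In the deflection region, r = mv/(qB₂) = (1.67×10^-27)(5.17×10^6) / [(1×1.60×10^-19)(0.371)] = 0.145 m.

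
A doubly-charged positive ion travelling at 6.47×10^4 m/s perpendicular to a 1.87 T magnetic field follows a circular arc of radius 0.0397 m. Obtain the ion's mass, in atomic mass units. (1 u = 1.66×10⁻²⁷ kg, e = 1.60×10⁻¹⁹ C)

qvB = mv²/r ⇒ m = qBr/v.
m = (2×1.60×10^-19)(1.87)(0.0397) / (6.47×10^4) = 3.67×10^-25 kg = 221 u.

m ≈ 221 u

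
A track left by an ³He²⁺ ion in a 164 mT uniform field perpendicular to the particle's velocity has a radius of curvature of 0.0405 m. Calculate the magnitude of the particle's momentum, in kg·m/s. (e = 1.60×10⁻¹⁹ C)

Since qvB = mv²/r, the momentum p = mv = qBr.
p = (2×1.60×10^-19)(0.164)(0.0405) = 2.13×10^-21 kg·m/s.

p ≈ 2.13×10^-21 kg·m/s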